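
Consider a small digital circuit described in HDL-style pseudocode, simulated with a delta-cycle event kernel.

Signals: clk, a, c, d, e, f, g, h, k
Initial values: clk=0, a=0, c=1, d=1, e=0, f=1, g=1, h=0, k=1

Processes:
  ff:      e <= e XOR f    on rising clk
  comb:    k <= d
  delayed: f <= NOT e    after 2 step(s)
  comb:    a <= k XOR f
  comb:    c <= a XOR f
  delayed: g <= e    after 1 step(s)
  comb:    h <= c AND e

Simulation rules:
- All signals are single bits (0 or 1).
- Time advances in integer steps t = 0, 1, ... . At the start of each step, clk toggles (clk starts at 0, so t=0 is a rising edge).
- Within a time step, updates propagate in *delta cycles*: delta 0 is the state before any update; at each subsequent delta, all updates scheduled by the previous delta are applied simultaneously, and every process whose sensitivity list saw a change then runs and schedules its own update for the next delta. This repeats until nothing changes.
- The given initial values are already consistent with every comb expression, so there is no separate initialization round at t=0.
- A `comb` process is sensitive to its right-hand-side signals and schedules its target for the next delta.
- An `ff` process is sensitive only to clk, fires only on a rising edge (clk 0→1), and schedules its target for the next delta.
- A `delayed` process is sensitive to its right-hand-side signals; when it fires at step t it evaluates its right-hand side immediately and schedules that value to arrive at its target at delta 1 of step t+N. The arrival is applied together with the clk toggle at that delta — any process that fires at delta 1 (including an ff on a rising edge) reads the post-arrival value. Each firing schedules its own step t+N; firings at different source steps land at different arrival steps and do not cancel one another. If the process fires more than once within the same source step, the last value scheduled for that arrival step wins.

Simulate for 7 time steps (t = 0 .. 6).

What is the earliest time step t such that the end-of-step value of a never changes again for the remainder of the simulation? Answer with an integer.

2

[bits: d,clk,g,f,k,a,h,e,c]
t=0: Δ0=101110001 Δ1=111110001 Δ2=111110011 Δ3=111110111 | 3Δ
t=1: Δ0=111110111 Δ1=101110111 | 1Δ
t=2: Δ0=101110111 Δ1=111010111 Δ2=111011110 Δ3=111011011 Δ4=111011111 | 4Δ
t=3: Δ0=111011111 Δ1=101011111 | 1Δ
t=4: Δ0=101011111 Δ1=111011111 | 1Δ
t=5: Δ0=111011111 Δ1=101011111 | 1Δ
t=6: Δ0=101011111 Δ1=111011111 | 1Δ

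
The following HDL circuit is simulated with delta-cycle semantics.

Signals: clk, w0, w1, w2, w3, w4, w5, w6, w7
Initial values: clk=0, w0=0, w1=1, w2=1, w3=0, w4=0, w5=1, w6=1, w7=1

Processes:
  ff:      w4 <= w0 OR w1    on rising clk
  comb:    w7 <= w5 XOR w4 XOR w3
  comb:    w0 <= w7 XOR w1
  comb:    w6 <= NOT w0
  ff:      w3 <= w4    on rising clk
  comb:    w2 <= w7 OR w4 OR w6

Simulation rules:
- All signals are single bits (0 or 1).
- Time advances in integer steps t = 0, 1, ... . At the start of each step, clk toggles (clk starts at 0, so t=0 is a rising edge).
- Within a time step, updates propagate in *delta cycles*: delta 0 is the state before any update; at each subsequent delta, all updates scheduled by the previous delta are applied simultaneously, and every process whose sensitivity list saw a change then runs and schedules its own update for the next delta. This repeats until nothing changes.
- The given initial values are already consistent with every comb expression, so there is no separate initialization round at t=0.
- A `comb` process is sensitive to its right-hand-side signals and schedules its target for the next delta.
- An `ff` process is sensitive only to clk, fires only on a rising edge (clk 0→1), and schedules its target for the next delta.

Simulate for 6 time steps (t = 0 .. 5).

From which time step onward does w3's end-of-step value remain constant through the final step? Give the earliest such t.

t0.Δ0 w6=1 w0=0 w2=1 clk=0 w4=0 w1=1 w3=0 w7=1 w5=1
t0.Δ1 w6=1 w0=0 w2=1 clk=1 w4=0 w1=1 w3=0 w7=1 w5=1
t0.Δ2 w6=1 w0=0 w2=1 clk=1 w4=1 w1=1 w3=0 w7=1 w5=1
t0.Δ3 w6=1 w0=0 w2=1 clk=1 w4=1 w1=1 w3=0 w7=0 w5=1
t0.Δ4 w6=1 w0=1 w2=1 clk=1 w4=1 w1=1 w3=0 w7=0 w5=1
t0.Δ5 w6=0 w0=1 w2=1 clk=1 w4=1 w1=1 w3=0 w7=0 w5=1
t1.Δ0 w6=0 w0=1 w2=1 clk=1 w4=1 w1=1 w3=0 w7=0 w5=1
t1.Δ1 w6=0 w0=1 w2=1 clk=0 w4=1 w1=1 w3=0 w7=0 w5=1
t2.Δ0 w6=0 w0=1 w2=1 clk=0 w4=1 w1=1 w3=0 w7=0 w5=1
t2.Δ1 w6=0 w0=1 w2=1 clk=1 w4=1 w1=1 w3=0 w7=0 w5=1
t2.Δ2 w6=0 w0=1 w2=1 clk=1 w4=1 w1=1 w3=1 w7=0 w5=1
t2.Δ3 w6=0 w0=1 w2=1 clk=1 w4=1 w1=1 w3=1 w7=1 w5=1
t2.Δ4 w6=0 w0=0 w2=1 clk=1 w4=1 w1=1 w3=1 w7=1 w5=1
t2.Δ5 w6=1 w0=0 w2=1 clk=1 w4=1 w1=1 w3=1 w7=1 w5=1
t3.Δ0 w6=1 w0=0 w2=1 clk=1 w4=1 w1=1 w3=1 w7=1 w5=1
t3.Δ1 w6=1 w0=0 w2=1 clk=0 w4=1 w1=1 w3=1 w7=1 w5=1
t4.Δ0 w6=1 w0=0 w2=1 clk=0 w4=1 w1=1 w3=1 w7=1 w5=1
t4.Δ1 w6=1 w0=0 w2=1 clk=1 w4=1 w1=1 w3=1 w7=1 w5=1
t5.Δ0 w6=1 w0=0 w2=1 clk=1 w4=1 w1=1 w3=1 w7=1 w5=1
t5.Δ1 w6=1 w0=0 w2=1 clk=0 w4=1 w1=1 w3=1 w7=1 w5=1

2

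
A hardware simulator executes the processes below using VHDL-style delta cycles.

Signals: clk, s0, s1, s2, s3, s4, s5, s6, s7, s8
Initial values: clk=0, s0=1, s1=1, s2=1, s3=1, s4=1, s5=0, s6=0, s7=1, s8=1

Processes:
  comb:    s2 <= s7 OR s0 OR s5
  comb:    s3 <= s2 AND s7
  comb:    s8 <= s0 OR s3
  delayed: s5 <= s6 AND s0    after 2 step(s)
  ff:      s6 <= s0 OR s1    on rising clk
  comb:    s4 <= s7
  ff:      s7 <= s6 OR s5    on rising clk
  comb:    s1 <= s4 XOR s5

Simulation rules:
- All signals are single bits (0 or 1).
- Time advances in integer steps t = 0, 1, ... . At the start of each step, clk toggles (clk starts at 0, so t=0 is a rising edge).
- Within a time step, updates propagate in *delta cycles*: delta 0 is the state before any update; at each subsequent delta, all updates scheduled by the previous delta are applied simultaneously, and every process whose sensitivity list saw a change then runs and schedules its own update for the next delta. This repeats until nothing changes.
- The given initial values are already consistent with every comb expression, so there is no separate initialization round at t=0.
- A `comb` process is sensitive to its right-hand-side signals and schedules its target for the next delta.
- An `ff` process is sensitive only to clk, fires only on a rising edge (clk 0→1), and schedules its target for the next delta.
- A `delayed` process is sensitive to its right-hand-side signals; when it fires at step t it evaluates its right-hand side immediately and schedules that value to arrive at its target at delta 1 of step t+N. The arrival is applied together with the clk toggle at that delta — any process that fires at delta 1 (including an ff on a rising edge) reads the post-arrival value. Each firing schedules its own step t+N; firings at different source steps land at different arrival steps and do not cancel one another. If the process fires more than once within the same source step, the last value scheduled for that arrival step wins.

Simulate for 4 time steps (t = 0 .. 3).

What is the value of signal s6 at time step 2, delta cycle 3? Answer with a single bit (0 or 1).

[bits: clk,s2,s3,s6,s1,s5,s8,s4,s7,s0]
t=0: Δ0=0110101111 Δ1=1110101111 Δ2=1111101101 Δ3=1101101001 Δ4=1101001001 | 4Δ
t=1: Δ0=1101001001 Δ1=0101001001 | 1Δ
t=2: Δ0=0101001001 Δ1=1101011001 Δ2=1101111011 Δ3=1111111111 Δ4=1111011111 | 4Δ
t=3: Δ0=1111011111 Δ1=0111011111 | 1Δ

1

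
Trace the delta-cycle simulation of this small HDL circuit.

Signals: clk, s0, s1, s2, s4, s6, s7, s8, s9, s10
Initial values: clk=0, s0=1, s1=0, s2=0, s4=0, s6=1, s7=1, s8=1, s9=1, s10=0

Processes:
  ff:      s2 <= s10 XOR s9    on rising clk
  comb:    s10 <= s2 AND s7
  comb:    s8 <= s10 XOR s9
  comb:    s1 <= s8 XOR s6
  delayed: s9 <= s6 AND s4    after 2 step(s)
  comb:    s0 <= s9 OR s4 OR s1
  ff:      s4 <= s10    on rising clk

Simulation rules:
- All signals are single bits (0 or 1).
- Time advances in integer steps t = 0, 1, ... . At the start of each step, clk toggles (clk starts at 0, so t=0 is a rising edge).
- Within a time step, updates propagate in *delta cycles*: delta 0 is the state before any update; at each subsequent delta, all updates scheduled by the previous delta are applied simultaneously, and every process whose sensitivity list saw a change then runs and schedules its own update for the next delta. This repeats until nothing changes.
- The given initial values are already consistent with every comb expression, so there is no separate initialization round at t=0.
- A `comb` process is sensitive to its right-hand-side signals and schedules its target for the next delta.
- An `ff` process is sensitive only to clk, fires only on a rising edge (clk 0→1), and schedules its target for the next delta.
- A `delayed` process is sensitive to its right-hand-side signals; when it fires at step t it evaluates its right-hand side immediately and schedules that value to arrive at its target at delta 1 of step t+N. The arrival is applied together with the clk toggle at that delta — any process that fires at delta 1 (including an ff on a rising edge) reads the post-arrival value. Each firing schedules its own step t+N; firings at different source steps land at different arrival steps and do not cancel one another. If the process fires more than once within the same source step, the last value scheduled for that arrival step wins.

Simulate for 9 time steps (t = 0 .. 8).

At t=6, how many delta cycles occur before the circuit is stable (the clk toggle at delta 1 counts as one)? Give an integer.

3

[bits: s2,s0,s8,s1,clk,s9,s6,s4,s7,s10]
t=0: Δ0=0110011010 Δ1=0110111010 Δ2=1110111010 Δ3=1110111011 Δ4=1100111011 Δ5=1101111011 | 5Δ
t=1: Δ0=1101111011 Δ1=1101011011 | 1Δ
t=2: Δ0=1101011011 Δ1=1101111011 Δ2=0101111111 Δ3=0101111110 Δ4=0111111110 Δ5=0110111110 | 5Δ
t=3: Δ0=0110111110 Δ1=0110011110 | 1Δ
t=4: Δ0=0110011110 Δ1=0110111110 Δ2=1110111010 Δ3=1110111011 Δ4=1100111011 Δ5=1101111011 | 5Δ
t=5: Δ0=1101111011 Δ1=1101011011 | 1Δ
t=6: Δ0=1101011011 Δ1=1101101011 Δ2=1111101111 Δ3=1110101111 | 3Δ
t=7: Δ0=1110101111 Δ1=1110001111 | 1Δ
t=8: Δ0=1110001111 Δ1=1110111111 Δ2=0100111111 Δ3=0101111110 Δ4=0111111110 Δ5=0110111110 | 5Δ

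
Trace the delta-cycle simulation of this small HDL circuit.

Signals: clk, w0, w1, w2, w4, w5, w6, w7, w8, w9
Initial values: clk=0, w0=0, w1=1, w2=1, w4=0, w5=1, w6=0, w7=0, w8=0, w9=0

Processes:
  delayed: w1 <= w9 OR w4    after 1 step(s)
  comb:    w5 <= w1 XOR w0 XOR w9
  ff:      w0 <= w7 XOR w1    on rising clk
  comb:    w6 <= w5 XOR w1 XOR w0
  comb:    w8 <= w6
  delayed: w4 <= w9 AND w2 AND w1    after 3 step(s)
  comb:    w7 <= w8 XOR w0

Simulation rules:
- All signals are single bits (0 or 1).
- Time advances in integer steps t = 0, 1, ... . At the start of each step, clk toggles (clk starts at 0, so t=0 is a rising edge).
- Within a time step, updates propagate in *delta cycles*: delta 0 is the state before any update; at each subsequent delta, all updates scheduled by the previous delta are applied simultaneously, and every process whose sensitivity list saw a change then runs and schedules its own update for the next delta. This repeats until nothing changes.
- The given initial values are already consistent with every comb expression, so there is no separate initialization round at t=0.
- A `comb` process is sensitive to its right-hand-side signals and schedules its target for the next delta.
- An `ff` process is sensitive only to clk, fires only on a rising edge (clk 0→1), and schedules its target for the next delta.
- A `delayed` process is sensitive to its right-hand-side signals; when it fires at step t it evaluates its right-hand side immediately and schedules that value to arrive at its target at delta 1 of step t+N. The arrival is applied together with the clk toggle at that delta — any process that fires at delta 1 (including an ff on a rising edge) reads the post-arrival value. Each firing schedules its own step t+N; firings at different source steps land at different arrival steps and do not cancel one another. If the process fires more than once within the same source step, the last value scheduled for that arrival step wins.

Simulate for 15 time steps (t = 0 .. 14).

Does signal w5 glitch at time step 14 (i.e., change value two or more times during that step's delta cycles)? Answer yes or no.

no

t0.Δ0 w0=0 w9=0 w2=1 w6=0 w4=0 w1=1 w8=0 w7=0 w5=1 clk=0
t0.Δ1 w0=0 w9=0 w2=1 w6=0 w4=0 w1=1 w8=0 w7=0 w5=1 clk=1
t0.Δ2 w0=1 w9=0 w2=1 w6=0 w4=0 w1=1 w8=0 w7=0 w5=1 clk=1
t0.Δ3 w0=1 w9=0 w2=1 w6=1 w4=0 w1=1 w8=0 w7=1 w5=0 clk=1
t0.Δ4 w0=1 w9=0 w2=1 w6=0 w4=0 w1=1 w8=1 w7=1 w5=0 clk=1
t0.Δ5 w0=1 w9=0 w2=1 w6=0 w4=0 w1=1 w8=0 w7=0 w5=0 clk=1
t0.Δ6 w0=1 w9=0 w2=1 w6=0 w4=0 w1=1 w8=0 w7=1 w5=0 clk=1
t1.Δ0 w0=1 w9=0 w2=1 w6=0 w4=0 w1=1 w8=0 w7=1 w5=0 clk=1
t1.Δ1 w0=1 w9=0 w2=1 w6=0 w4=0 w1=1 w8=0 w7=1 w5=0 clk=0
t2.Δ0 w0=1 w9=0 w2=1 w6=0 w4=0 w1=1 w8=0 w7=1 w5=0 clk=0
t2.Δ1 w0=1 w9=0 w2=1 w6=0 w4=0 w1=1 w8=0 w7=1 w5=0 clk=1
t2.Δ2 w0=0 w9=0 w2=1 w6=0 w4=0 w1=1 w8=0 w7=1 w5=0 clk=1
t2.Δ3 w0=0 w9=0 w2=1 w6=1 w4=0 w1=1 w8=0 w7=0 w5=1 clk=1
t2.Δ4 w0=0 w9=0 w2=1 w6=0 w4=0 w1=1 w8=1 w7=0 w5=1 clk=1
t2.Δ5 w0=0 w9=0 w2=1 w6=0 w4=0 w1=1 w8=0 w7=1 w5=1 clk=1
t2.Δ6 w0=0 w9=0 w2=1 w6=0 w4=0 w1=1 w8=0 w7=0 w5=1 clk=1
t3.Δ0 w0=0 w9=0 w2=1 w6=0 w4=0 w1=1 w8=0 w7=0 w5=1 clk=1
t3.Δ1 w0=0 w9=0 w2=1 w6=0 w4=0 w1=1 w8=0 w7=0 w5=1 clk=0
t4.Δ0 w0=0 w9=0 w2=1 w6=0 w4=0 w1=1 w8=0 w7=0 w5=1 clk=0
t4.Δ1 w0=0 w9=0 w2=1 w6=0 w4=0 w1=1 w8=0 w7=0 w5=1 clk=1
t4.Δ2 w0=1 w9=0 w2=1 w6=0 w4=0 w1=1 w8=0 w7=0 w5=1 clk=1
t4.Δ3 w0=1 w9=0 w2=1 w6=1 w4=0 w1=1 w8=0 w7=1 w5=0 clk=1
t4.Δ4 w0=1 w9=0 w2=1 w6=0 w4=0 w1=1 w8=1 w7=1 w5=0 clk=1
t4.Δ5 w0=1 w9=0 w2=1 w6=0 w4=0 w1=1 w8=0 w7=0 w5=0 clk=1
t4.Δ6 w0=1 w9=0 w2=1 w6=0 w4=0 w1=1 w8=0 w7=1 w5=0 clk=1
t5.Δ0 w0=1 w9=0 w2=1 w6=0 w4=0 w1=1 w8=0 w7=1 w5=0 clk=1
t5.Δ1 w0=1 w9=0 w2=1 w6=0 w4=0 w1=1 w8=0 w7=1 w5=0 clk=0
t6.Δ0 w0=1 w9=0 w2=1 w6=0 w4=0 w1=1 w8=0 w7=1 w5=0 clk=0
t6.Δ1 w0=1 w9=0 w2=1 w6=0 w4=0 w1=1 w8=0 w7=1 w5=0 clk=1
t6.Δ2 w0=0 w9=0 w2=1 w6=0 w4=0 w1=1 w8=0 w7=1 w5=0 clk=1
t6.Δ3 w0=0 w9=0 w2=1 w6=1 w4=0 w1=1 w8=0 w7=0 w5=1 clk=1
t6.Δ4 w0=0 w9=0 w2=1 w6=0 w4=0 w1=1 w8=1 w7=0 w5=1 clk=1
t6.Δ5 w0=0 w9=0 w2=1 w6=0 w4=0 w1=1 w8=0 w7=1 w5=1 clk=1
t6.Δ6 w0=0 w9=0 w2=1 w6=0 w4=0 w1=1 w8=0 w7=0 w5=1 clk=1
t7.Δ0 w0=0 w9=0 w2=1 w6=0 w4=0 w1=1 w8=0 w7=0 w5=1 clk=1
t7.Δ1 w0=0 w9=0 w2=1 w6=0 w4=0 w1=1 w8=0 w7=0 w5=1 clk=0
t8.Δ0 w0=0 w9=0 w2=1 w6=0 w4=0 w1=1 w8=0 w7=0 w5=1 clk=0
t8.Δ1 w0=0 w9=0 w2=1 w6=0 w4=0 w1=1 w8=0 w7=0 w5=1 clk=1
t8.Δ2 w0=1 w9=0 w2=1 w6=0 w4=0 w1=1 w8=0 w7=0 w5=1 clk=1
t8.Δ3 w0=1 w9=0 w2=1 w6=1 w4=0 w1=1 w8=0 w7=1 w5=0 clk=1
t8.Δ4 w0=1 w9=0 w2=1 w6=0 w4=0 w1=1 w8=1 w7=1 w5=0 clk=1
t8.Δ5 w0=1 w9=0 w2=1 w6=0 w4=0 w1=1 w8=0 w7=0 w5=0 clk=1
t8.Δ6 w0=1 w9=0 w2=1 w6=0 w4=0 w1=1 w8=0 w7=1 w5=0 clk=1
t9.Δ0 w0=1 w9=0 w2=1 w6=0 w4=0 w1=1 w8=0 w7=1 w5=0 clk=1
t9.Δ1 w0=1 w9=0 w2=1 w6=0 w4=0 w1=1 w8=0 w7=1 w5=0 clk=0
t10.Δ0 w0=1 w9=0 w2=1 w6=0 w4=0 w1=1 w8=0 w7=1 w5=0 clk=0
t10.Δ1 w0=1 w9=0 w2=1 w6=0 w4=0 w1=1 w8=0 w7=1 w5=0 clk=1
t10.Δ2 w0=0 w9=0 w2=1 w6=0 w4=0 w1=1 w8=0 w7=1 w5=0 clk=1
t10.Δ3 w0=0 w9=0 w2=1 w6=1 w4=0 w1=1 w8=0 w7=0 w5=1 clk=1
t10.Δ4 w0=0 w9=0 w2=1 w6=0 w4=0 w1=1 w8=1 w7=0 w5=1 clk=1
t10.Δ5 w0=0 w9=0 w2=1 w6=0 w4=0 w1=1 w8=0 w7=1 w5=1 clk=1
t10.Δ6 w0=0 w9=0 w2=1 w6=0 w4=0 w1=1 w8=0 w7=0 w5=1 clk=1
t11.Δ0 w0=0 w9=0 w2=1 w6=0 w4=0 w1=1 w8=0 w7=0 w5=1 clk=1
t11.Δ1 w0=0 w9=0 w2=1 w6=0 w4=0 w1=1 w8=0 w7=0 w5=1 clk=0
t12.Δ0 w0=0 w9=0 w2=1 w6=0 w4=0 w1=1 w8=0 w7=0 w5=1 clk=0
t12.Δ1 w0=0 w9=0 w2=1 w6=0 w4=0 w1=1 w8=0 w7=0 w5=1 clk=1
t12.Δ2 w0=1 w9=0 w2=1 w6=0 w4=0 w1=1 w8=0 w7=0 w5=1 clk=1
t12.Δ3 w0=1 w9=0 w2=1 w6=1 w4=0 w1=1 w8=0 w7=1 w5=0 clk=1
t12.Δ4 w0=1 w9=0 w2=1 w6=0 w4=0 w1=1 w8=1 w7=1 w5=0 clk=1
t12.Δ5 w0=1 w9=0 w2=1 w6=0 w4=0 w1=1 w8=0 w7=0 w5=0 clk=1
t12.Δ6 w0=1 w9=0 w2=1 w6=0 w4=0 w1=1 w8=0 w7=1 w5=0 clk=1
t13.Δ0 w0=1 w9=0 w2=1 w6=0 w4=0 w1=1 w8=0 w7=1 w5=0 clk=1
t13.Δ1 w0=1 w9=0 w2=1 w6=0 w4=0 w1=1 w8=0 w7=1 w5=0 clk=0
t14.Δ0 w0=1 w9=0 w2=1 w6=0 w4=0 w1=1 w8=0 w7=1 w5=0 clk=0
t14.Δ1 w0=1 w9=0 w2=1 w6=0 w4=0 w1=1 w8=0 w7=1 w5=0 clk=1
t14.Δ2 w0=0 w9=0 w2=1 w6=0 w4=0 w1=1 w8=0 w7=1 w5=0 clk=1
t14.Δ3 w0=0 w9=0 w2=1 w6=1 w4=0 w1=1 w8=0 w7=0 w5=1 clk=1
t14.Δ4 w0=0 w9=0 w2=1 w6=0 w4=0 w1=1 w8=1 w7=0 w5=1 clk=1
t14.Δ5 w0=0 w9=0 w2=1 w6=0 w4=0 w1=1 w8=0 w7=1 w5=1 clk=1
t14.Δ6 w0=0 w9=0 w2=1 w6=0 w4=0 w1=1 w8=0 w7=0 w5=1 clk=1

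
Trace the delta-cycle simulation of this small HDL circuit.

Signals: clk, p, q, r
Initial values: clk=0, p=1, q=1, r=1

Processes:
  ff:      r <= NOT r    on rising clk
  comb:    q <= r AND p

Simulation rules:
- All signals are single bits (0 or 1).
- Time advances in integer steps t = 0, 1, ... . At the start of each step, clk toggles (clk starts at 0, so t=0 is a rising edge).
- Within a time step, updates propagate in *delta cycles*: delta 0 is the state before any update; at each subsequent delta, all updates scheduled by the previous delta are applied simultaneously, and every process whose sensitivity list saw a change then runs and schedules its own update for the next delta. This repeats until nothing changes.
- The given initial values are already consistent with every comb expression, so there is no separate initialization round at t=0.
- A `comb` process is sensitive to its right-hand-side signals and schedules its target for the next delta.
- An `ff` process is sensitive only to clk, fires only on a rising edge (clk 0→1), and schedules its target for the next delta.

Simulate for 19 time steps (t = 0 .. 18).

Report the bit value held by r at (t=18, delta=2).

[bits: clk,p,q,r]
t=0: Δ0=0111 Δ1=1111 Δ2=1110 Δ3=1100 | 3Δ
t=1: Δ0=1100 Δ1=0100 | 1Δ
t=2: Δ0=0100 Δ1=1100 Δ2=1101 Δ3=1111 | 3Δ
t=3: Δ0=1111 Δ1=0111 | 1Δ
t=4: Δ0=0111 Δ1=1111 Δ2=1110 Δ3=1100 | 3Δ
t=5: Δ0=1100 Δ1=0100 | 1Δ
t=6: Δ0=0100 Δ1=1100 Δ2=1101 Δ3=1111 | 3Δ
t=7: Δ0=1111 Δ1=0111 | 1Δ
t=8: Δ0=0111 Δ1=1111 Δ2=1110 Δ3=1100 | 3Δ
t=9: Δ0=1100 Δ1=0100 | 1Δ
t=10: Δ0=0100 Δ1=1100 Δ2=1101 Δ3=1111 | 3Δ
t=11: Δ0=1111 Δ1=0111 | 1Δ
t=12: Δ0=0111 Δ1=1111 Δ2=1110 Δ3=1100 | 3Δ
t=13: Δ0=1100 Δ1=0100 | 1Δ
t=14: Δ0=0100 Δ1=1100 Δ2=1101 Δ3=1111 | 3Δ
t=15: Δ0=1111 Δ1=0111 | 1Δ
t=16: Δ0=0111 Δ1=1111 Δ2=1110 Δ3=1100 | 3Δ
t=17: Δ0=1100 Δ1=0100 | 1Δ
t=18: Δ0=0100 Δ1=1100 Δ2=1101 Δ3=1111 | 3Δ

1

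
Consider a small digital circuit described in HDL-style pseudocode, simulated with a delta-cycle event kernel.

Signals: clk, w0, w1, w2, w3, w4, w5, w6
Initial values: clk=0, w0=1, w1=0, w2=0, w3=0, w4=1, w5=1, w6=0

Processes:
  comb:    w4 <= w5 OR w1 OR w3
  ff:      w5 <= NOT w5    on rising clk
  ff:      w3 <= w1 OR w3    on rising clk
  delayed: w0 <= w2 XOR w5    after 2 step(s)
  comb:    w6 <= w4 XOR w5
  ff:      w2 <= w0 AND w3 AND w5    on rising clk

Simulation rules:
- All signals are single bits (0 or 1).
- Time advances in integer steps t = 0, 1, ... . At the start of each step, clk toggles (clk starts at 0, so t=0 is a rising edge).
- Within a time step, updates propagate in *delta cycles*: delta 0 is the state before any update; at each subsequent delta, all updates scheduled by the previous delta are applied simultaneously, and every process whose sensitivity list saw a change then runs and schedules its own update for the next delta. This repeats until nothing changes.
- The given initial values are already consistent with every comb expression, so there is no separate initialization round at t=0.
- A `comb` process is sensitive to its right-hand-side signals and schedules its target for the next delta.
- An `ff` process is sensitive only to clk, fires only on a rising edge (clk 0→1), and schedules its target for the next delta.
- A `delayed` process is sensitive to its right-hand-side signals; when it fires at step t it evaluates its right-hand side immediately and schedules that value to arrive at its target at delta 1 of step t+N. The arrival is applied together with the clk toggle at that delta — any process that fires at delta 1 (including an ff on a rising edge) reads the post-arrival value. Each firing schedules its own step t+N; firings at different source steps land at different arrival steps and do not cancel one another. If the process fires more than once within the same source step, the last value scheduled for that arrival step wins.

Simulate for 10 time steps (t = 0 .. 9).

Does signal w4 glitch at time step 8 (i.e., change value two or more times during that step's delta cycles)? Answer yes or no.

no

t=0 Δ0: clk=0 w1=0 w3=0 w2=0 w4=1 w0=1 w6=0 w5=1
  Δ1: clk:0→1
  Δ2: w5:1→0
  Δ3: w4:1→0, w6:0→1
  Δ4: w6:1→0
  (4Δ to stable)
t=1 Δ0: clk=1 w1=0 w3=0 w2=0 w4=0 w0=1 w6=0 w5=0
  Δ1: clk:1→0
  (1Δ to stable)
t=2 Δ0: clk=0 w1=0 w3=0 w2=0 w4=0 w0=1 w6=0 w5=0
  Δ1: clk:0→1, w0:1→0
  Δ2: w5:0→1
  Δ3: w4:0→1, w6:0→1
  Δ4: w6:1→0
  (4Δ to stable)
t=3 Δ0: clk=1 w1=0 w3=0 w2=0 w4=1 w0=0 w6=0 w5=1
  Δ1: clk:1→0
  (1Δ to stable)
t=4 Δ0: clk=0 w1=0 w3=0 w2=0 w4=1 w0=0 w6=0 w5=1
  Δ1: clk:0→1, w0:0→1
  Δ2: w5:1→0
  Δ3: w4:1→0, w6:0→1
  Δ4: w6:1→0
  (4Δ to stable)
t=5 Δ0: clk=1 w1=0 w3=0 w2=0 w4=0 w0=1 w6=0 w5=0
  Δ1: clk:1→0
  (1Δ to stable)
t=6 Δ0: clk=0 w1=0 w3=0 w2=0 w4=0 w0=1 w6=0 w5=0
  Δ1: clk:0→1, w0:1→0
  Δ2: w5:0→1
  Δ3: w4:0→1, w6:0→1
  Δ4: w6:1→0
  (4Δ to stable)
t=7 Δ0: clk=1 w1=0 w3=0 w2=0 w4=1 w0=0 w6=0 w5=1
  Δ1: clk:1→0
  (1Δ to stable)
t=8 Δ0: clk=0 w1=0 w3=0 w2=0 w4=1 w0=0 w6=0 w5=1
  Δ1: clk:0→1, w0:0→1
  Δ2: w5:1→0
  Δ3: w4:1→0, w6:0→1
  Δ4: w6:1→0
  (4Δ to stable)
t=9 Δ0: clk=1 w1=0 w3=0 w2=0 w4=0 w0=1 w6=0 w5=0
  Δ1: clk:1→0
  (1Δ to stable)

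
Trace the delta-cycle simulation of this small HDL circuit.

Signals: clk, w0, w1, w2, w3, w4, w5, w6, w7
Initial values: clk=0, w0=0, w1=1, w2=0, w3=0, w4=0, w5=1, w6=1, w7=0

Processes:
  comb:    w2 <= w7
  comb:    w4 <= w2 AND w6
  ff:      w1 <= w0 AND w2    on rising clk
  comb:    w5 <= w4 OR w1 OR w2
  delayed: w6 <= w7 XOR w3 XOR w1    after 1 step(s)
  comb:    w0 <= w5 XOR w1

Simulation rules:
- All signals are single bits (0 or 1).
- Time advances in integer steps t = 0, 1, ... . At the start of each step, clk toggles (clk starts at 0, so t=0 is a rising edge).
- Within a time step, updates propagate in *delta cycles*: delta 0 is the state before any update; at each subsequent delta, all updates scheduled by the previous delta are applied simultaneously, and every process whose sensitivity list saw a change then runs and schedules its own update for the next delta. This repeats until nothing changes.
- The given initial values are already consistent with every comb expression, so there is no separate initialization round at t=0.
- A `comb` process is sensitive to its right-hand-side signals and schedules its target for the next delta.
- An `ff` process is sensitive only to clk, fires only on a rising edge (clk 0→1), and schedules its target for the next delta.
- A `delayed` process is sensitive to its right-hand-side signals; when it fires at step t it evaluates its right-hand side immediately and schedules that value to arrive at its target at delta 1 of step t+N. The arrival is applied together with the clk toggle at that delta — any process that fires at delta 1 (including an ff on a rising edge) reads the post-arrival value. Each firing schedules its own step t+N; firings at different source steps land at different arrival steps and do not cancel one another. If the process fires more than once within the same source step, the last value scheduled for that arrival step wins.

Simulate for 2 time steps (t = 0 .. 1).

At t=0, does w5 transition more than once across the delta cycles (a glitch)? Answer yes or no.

no

[bits: w0,w4,w7,w3,clk,w6,w2,w1,w5]
t=0: Δ0=000001011 Δ1=000011011 Δ2=000011001 Δ3=100011000 Δ4=000011000 | 4Δ
t=1: Δ0=000011000 Δ1=000000000 | 1Δ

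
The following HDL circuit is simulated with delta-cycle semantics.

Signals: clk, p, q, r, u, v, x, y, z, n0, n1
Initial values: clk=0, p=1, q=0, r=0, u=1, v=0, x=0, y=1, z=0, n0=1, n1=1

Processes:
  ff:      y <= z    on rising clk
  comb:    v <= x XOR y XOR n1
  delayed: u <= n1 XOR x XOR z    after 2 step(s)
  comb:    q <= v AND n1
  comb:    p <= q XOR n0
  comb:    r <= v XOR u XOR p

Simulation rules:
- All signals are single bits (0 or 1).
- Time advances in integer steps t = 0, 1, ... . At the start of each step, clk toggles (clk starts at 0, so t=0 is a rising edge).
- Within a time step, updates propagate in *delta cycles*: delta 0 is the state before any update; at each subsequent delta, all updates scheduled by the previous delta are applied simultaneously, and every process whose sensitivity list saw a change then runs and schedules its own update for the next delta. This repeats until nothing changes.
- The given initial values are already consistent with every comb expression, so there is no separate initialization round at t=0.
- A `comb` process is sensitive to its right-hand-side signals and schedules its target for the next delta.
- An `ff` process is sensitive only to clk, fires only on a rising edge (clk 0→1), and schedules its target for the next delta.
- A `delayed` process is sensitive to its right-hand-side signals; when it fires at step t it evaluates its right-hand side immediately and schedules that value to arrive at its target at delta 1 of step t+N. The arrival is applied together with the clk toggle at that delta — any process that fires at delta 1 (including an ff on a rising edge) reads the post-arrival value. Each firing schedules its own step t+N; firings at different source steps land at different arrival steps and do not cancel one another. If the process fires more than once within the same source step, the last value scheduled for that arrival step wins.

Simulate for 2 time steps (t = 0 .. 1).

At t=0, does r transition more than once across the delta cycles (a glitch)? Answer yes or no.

[bits: r,v,u,q,clk,p,n1,y,z,x,n0]
t=0: Δ0=00100111001 Δ1=00101111001 Δ2=00101110001 Δ3=01101110001 Δ4=11111110001 Δ5=11111010001 Δ6=01111010001 | 6Δ
t=1: Δ0=01111010001 Δ1=01110010001 | 1Δ

yes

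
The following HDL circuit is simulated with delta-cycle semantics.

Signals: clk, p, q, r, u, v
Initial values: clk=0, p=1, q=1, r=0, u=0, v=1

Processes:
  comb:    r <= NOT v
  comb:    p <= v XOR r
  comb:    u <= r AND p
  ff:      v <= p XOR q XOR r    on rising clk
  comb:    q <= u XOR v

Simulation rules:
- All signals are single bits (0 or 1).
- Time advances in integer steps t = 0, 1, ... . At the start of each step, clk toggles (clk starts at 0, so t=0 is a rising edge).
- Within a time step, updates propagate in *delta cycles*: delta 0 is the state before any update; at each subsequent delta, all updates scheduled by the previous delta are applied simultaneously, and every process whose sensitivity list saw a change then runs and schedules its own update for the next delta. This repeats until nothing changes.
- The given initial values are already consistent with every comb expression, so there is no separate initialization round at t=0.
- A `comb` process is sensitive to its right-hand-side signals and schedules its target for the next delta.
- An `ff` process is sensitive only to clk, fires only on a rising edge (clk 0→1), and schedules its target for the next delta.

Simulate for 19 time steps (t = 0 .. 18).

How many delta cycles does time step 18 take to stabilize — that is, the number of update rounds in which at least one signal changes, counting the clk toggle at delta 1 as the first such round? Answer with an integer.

5

t0.Δ0 q=1 r=0 clk=0 v=1 u=0 p=1
t0.Δ1 q=1 r=0 clk=1 v=1 u=0 p=1
t0.Δ2 q=1 r=0 clk=1 v=0 u=0 p=1
t0.Δ3 q=0 r=1 clk=1 v=0 u=0 p=0
t0.Δ4 q=0 r=1 clk=1 v=0 u=0 p=1
t0.Δ5 q=0 r=1 clk=1 v=0 u=1 p=1
t0.Δ6 q=1 r=1 clk=1 v=0 u=1 p=1
t1.Δ0 q=1 r=1 clk=1 v=0 u=1 p=1
t1.Δ1 q=1 r=1 clk=0 v=0 u=1 p=1
t2.Δ0 q=1 r=1 clk=0 v=0 u=1 p=1
t2.Δ1 q=1 r=1 clk=1 v=0 u=1 p=1
t2.Δ2 q=1 r=1 clk=1 v=1 u=1 p=1
t2.Δ3 q=0 r=0 clk=1 v=1 u=1 p=0
t2.Δ4 q=0 r=0 clk=1 v=1 u=0 p=1
t2.Δ5 q=1 r=0 clk=1 v=1 u=0 p=1
t3.Δ0 q=1 r=0 clk=1 v=1 u=0 p=1
t3.Δ1 q=1 r=0 clk=0 v=1 u=0 p=1
t4.Δ0 q=1 r=0 clk=0 v=1 u=0 p=1
t4.Δ1 q=1 r=0 clk=1 v=1 u=0 p=1
t4.Δ2 q=1 r=0 clk=1 v=0 u=0 p=1
t4.Δ3 q=0 r=1 clk=1 v=0 u=0 p=0
t4.Δ4 q=0 r=1 clk=1 v=0 u=0 p=1
t4.Δ5 q=0 r=1 clk=1 v=0 u=1 p=1
t4.Δ6 q=1 r=1 clk=1 v=0 u=1 p=1
t5.Δ0 q=1 r=1 clk=1 v=0 u=1 p=1
t5.Δ1 q=1 r=1 clk=0 v=0 u=1 p=1
t6.Δ0 q=1 r=1 clk=0 v=0 u=1 p=1
t6.Δ1 q=1 r=1 clk=1 v=0 u=1 p=1
t6.Δ2 q=1 r=1 clk=1 v=1 u=1 p=1
t6.Δ3 q=0 r=0 clk=1 v=1 u=1 p=0
t6.Δ4 q=0 r=0 clk=1 v=1 u=0 p=1
t6.Δ5 q=1 r=0 clk=1 v=1 u=0 p=1
t7.Δ0 q=1 r=0 clk=1 v=1 u=0 p=1
t7.Δ1 q=1 r=0 clk=0 v=1 u=0 p=1
t8.Δ0 q=1 r=0 clk=0 v=1 u=0 p=1
t8.Δ1 q=1 r=0 clk=1 v=1 u=0 p=1
t8.Δ2 q=1 r=0 clk=1 v=0 u=0 p=1
t8.Δ3 q=0 r=1 clk=1 v=0 u=0 p=0
t8.Δ4 q=0 r=1 clk=1 v=0 u=0 p=1
t8.Δ5 q=0 r=1 clk=1 v=0 u=1 p=1
t8.Δ6 q=1 r=1 clk=1 v=0 u=1 p=1
t9.Δ0 q=1 r=1 clk=1 v=0 u=1 p=1
t9.Δ1 q=1 r=1 clk=0 v=0 u=1 p=1
t10.Δ0 q=1 r=1 clk=0 v=0 u=1 p=1
t10.Δ1 q=1 r=1 clk=1 v=0 u=1 p=1
t10.Δ2 q=1 r=1 clk=1 v=1 u=1 p=1
t10.Δ3 q=0 r=0 clk=1 v=1 u=1 p=0
t10.Δ4 q=0 r=0 clk=1 v=1 u=0 p=1
t10.Δ5 q=1 r=0 clk=1 v=1 u=0 p=1
t11.Δ0 q=1 r=0 clk=1 v=1 u=0 p=1
t11.Δ1 q=1 r=0 clk=0 v=1 u=0 p=1
t12.Δ0 q=1 r=0 clk=0 v=1 u=0 p=1
t12.Δ1 q=1 r=0 clk=1 v=1 u=0 p=1
t12.Δ2 q=1 r=0 clk=1 v=0 u=0 p=1
t12.Δ3 q=0 r=1 clk=1 v=0 u=0 p=0
t12.Δ4 q=0 r=1 clk=1 v=0 u=0 p=1
t12.Δ5 q=0 r=1 clk=1 v=0 u=1 p=1
t12.Δ6 q=1 r=1 clk=1 v=0 u=1 p=1
t13.Δ0 q=1 r=1 clk=1 v=0 u=1 p=1
t13.Δ1 q=1 r=1 clk=0 v=0 u=1 p=1
t14.Δ0 q=1 r=1 clk=0 v=0 u=1 p=1
t14.Δ1 q=1 r=1 clk=1 v=0 u=1 p=1
t14.Δ2 q=1 r=1 clk=1 v=1 u=1 p=1
t14.Δ3 q=0 r=0 clk=1 v=1 u=1 p=0
t14.Δ4 q=0 r=0 clk=1 v=1 u=0 p=1
t14.Δ5 q=1 r=0 clk=1 v=1 u=0 p=1
t15.Δ0 q=1 r=0 clk=1 v=1 u=0 p=1
t15.Δ1 q=1 r=0 clk=0 v=1 u=0 p=1
t16.Δ0 q=1 r=0 clk=0 v=1 u=0 p=1
t16.Δ1 q=1 r=0 clk=1 v=1 u=0 p=1
t16.Δ2 q=1 r=0 clk=1 v=0 u=0 p=1
t16.Δ3 q=0 r=1 clk=1 v=0 u=0 p=0
t16.Δ4 q=0 r=1 clk=1 v=0 u=0 p=1
t16.Δ5 q=0 r=1 clk=1 v=0 u=1 p=1
t16.Δ6 q=1 r=1 clk=1 v=0 u=1 p=1
t17.Δ0 q=1 r=1 clk=1 v=0 u=1 p=1
t17.Δ1 q=1 r=1 clk=0 v=0 u=1 p=1
t18.Δ0 q=1 r=1 clk=0 v=0 u=1 p=1
t18.Δ1 q=1 r=1 clk=1 v=0 u=1 p=1
t18.Δ2 q=1 r=1 clk=1 v=1 u=1 p=1
t18.Δ3 q=0 r=0 clk=1 v=1 u=1 p=0
t18.Δ4 q=0 r=0 clk=1 v=1 u=0 p=1
t18.Δ5 q=1 r=0 clk=1 v=1 u=0 p=1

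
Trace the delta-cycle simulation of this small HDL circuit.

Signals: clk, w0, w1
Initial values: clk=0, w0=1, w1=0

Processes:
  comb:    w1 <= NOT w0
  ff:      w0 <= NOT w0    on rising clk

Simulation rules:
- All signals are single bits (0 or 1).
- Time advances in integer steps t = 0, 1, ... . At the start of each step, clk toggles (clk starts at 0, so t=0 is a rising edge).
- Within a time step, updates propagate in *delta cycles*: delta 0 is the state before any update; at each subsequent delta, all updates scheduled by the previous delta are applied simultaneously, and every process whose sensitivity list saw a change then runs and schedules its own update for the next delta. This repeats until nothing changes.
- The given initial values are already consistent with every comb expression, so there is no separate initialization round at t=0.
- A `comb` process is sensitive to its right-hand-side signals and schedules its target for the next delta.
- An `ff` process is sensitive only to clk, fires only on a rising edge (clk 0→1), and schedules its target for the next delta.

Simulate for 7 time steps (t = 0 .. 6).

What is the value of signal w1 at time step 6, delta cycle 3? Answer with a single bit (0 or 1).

0

t=0 Δ0: clk=0 w1=0 w0=1
  Δ1: clk:0→1
  Δ2: w0:1→0
  Δ3: w1:0→1
  (3Δ to stable)
t=1 Δ0: clk=1 w1=1 w0=0
  Δ1: clk:1→0
  (1Δ to stable)
t=2 Δ0: clk=0 w1=1 w0=0
  Δ1: clk:0→1
  Δ2: w0:0→1
  Δ3: w1:1→0
  (3Δ to stable)
t=3 Δ0: clk=1 w1=0 w0=1
  Δ1: clk:1→0
  (1Δ to stable)
t=4 Δ0: clk=0 w1=0 w0=1
  Δ1: clk:0→1
  Δ2: w0:1→0
  Δ3: w1:0→1
  (3Δ to stable)
t=5 Δ0: clk=1 w1=1 w0=0
  Δ1: clk:1→0
  (1Δ to stable)
t=6 Δ0: clk=0 w1=1 w0=0
  Δ1: clk:0→1
  Δ2: w0:0→1
  Δ3: w1:1→0
  (3Δ to stable)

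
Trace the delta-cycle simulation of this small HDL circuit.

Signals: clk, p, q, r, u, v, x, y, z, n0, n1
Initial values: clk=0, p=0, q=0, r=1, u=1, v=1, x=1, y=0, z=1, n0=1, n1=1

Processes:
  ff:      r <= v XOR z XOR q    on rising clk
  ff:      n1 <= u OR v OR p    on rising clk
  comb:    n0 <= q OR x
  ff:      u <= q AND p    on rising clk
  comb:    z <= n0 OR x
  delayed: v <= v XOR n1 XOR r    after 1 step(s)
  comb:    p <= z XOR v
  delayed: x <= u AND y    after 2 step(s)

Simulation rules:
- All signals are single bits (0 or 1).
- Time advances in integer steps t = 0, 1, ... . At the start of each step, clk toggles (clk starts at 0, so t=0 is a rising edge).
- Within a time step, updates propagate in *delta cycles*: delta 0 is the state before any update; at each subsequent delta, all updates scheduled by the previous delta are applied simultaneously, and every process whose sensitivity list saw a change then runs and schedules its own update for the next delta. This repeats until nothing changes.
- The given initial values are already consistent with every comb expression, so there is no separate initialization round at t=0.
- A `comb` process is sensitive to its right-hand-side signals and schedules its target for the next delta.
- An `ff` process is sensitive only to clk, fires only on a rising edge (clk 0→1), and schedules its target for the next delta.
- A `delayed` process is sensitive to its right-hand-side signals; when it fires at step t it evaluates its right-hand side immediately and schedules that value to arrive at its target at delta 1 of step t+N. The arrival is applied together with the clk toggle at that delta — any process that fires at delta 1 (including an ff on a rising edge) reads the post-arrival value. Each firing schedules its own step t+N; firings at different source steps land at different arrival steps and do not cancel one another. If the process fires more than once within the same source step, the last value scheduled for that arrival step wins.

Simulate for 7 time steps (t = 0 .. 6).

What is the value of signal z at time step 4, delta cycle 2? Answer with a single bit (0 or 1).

[bits: p,v,n0,u,r,z,y,q,x,n1,clk]
t=0: Δ0=01111100110 Δ1=01111100111 Δ2=01100100111 | 2Δ
t=1: Δ0=01100100111 Δ1=00100100110 Δ2=10100100110 | 2Δ
t=2: Δ0=10100100110 Δ1=11100100011 Δ2=01000100011 Δ3=01000000011 Δ4=11000000011 | 4Δ
t=3: Δ0=11000000011 Δ1=10000000010 Δ2=00000000010 | 2Δ
t=4: Δ0=00000000010 Δ1=01000000011 Δ2=11001000011 | 2Δ
t=5: Δ0=11001000011 Δ1=11001000010 | 1Δ
t=6: Δ0=11001000010 Δ1=11001000011 | 1Δ

0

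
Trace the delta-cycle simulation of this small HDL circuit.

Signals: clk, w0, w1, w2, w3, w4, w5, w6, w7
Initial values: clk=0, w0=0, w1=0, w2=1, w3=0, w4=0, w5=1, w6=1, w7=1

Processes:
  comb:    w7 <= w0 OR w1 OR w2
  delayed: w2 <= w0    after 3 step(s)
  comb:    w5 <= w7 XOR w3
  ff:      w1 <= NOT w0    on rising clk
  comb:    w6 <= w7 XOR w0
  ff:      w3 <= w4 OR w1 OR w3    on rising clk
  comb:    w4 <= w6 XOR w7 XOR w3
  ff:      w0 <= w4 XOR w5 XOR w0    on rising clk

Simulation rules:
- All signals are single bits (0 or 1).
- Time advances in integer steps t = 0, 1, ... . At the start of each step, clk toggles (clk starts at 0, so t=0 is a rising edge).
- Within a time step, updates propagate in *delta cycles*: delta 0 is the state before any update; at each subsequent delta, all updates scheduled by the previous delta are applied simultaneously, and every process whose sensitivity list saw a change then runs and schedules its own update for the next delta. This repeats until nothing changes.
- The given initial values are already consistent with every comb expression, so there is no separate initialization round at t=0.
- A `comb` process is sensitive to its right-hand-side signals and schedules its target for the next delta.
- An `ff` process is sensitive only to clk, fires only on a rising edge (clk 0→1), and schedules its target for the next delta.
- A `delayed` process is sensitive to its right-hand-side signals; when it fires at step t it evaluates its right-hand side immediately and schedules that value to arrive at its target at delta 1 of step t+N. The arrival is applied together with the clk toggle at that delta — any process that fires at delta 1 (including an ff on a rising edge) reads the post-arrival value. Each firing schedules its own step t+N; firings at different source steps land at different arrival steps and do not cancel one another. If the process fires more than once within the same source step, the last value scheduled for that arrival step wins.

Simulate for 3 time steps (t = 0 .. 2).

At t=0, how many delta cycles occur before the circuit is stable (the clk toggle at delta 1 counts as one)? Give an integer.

t0.Δ0 w6=1 w1=0 w7=1 w4=0 w0=0 w2=1 w5=1 clk=0 w3=0
t0.Δ1 w6=1 w1=0 w7=1 w4=0 w0=0 w2=1 w5=1 clk=1 w3=0
t0.Δ2 w6=1 w1=1 w7=1 w4=0 w0=1 w2=1 w5=1 clk=1 w3=0
t0.Δ3 w6=0 w1=1 w7=1 w4=0 w0=1 w2=1 w5=1 clk=1 w3=0
t0.Δ4 w6=0 w1=1 w7=1 w4=1 w0=1 w2=1 w5=1 clk=1 w3=0
t1.Δ0 w6=0 w1=1 w7=1 w4=1 w0=1 w2=1 w5=1 clk=1 w3=0
t1.Δ1 w6=0 w1=1 w7=1 w4=1 w0=1 w2=1 w5=1 clk=0 w3=0
t2.Δ0 w6=0 w1=1 w7=1 w4=1 w0=1 w2=1 w5=1 clk=0 w3=0
t2.Δ1 w6=0 w1=1 w7=1 w4=1 w0=1 w2=1 w5=1 clk=1 w3=0
t2.Δ2 w6=0 w1=0 w7=1 w4=1 w0=1 w2=1 w5=1 clk=1 w3=1
t2.Δ3 w6=0 w1=0 w7=1 w4=0 w0=1 w2=1 w5=0 clk=1 w3=1

4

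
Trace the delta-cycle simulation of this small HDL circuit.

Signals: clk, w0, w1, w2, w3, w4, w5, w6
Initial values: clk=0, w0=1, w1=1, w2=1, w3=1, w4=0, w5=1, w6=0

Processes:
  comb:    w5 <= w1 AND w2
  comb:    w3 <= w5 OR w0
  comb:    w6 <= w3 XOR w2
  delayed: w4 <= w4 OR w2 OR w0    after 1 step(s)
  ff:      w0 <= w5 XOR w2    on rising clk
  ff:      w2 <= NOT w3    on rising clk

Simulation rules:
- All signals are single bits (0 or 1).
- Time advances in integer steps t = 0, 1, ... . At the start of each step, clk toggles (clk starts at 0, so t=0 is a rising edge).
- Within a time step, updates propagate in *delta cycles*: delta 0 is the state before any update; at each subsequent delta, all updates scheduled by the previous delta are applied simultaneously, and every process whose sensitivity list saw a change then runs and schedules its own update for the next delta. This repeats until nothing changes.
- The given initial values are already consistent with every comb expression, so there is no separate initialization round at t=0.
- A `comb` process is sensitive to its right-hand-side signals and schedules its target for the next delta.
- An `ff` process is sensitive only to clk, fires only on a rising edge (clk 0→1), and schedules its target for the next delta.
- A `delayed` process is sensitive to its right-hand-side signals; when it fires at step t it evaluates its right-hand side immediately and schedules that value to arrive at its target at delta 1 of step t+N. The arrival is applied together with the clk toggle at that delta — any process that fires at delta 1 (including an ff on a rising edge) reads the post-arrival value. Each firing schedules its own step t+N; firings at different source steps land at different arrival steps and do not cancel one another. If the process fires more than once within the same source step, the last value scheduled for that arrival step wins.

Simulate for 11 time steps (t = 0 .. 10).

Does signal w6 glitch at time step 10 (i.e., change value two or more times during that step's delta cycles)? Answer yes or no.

t=0 Δ0: w0=1 w3=1 w1=1 w6=0 w2=1 clk=0 w5=1 w4=0
  Δ1: clk:0→1
  Δ2: w0:1→0, w2:1→0
  Δ3: w6:0→1, w5:1→0
  Δ4: w3:1→0
  Δ5: w6:1→0
  (5Δ to stable)
t=1 Δ0: w0=0 w3=0 w1=1 w6=0 w2=0 clk=1 w5=0 w4=0
  Δ1: clk:1→0
  (1Δ to stable)
t=2 Δ0: w0=0 w3=0 w1=1 w6=0 w2=0 clk=0 w5=0 w4=0
  Δ1: clk:0→1
  Δ2: w2:0→1
  Δ3: w6:0→1, w5:0→1
  Δ4: w3:0→1
  Δ5: w6:1→0
  (5Δ to stable)
t=3 Δ0: w0=0 w3=1 w1=1 w6=0 w2=1 clk=1 w5=1 w4=0
  Δ1: clk:1→0, w4:0→1
  (1Δ to stable)
t=4 Δ0: w0=0 w3=1 w1=1 w6=0 w2=1 clk=0 w5=1 w4=1
  Δ1: clk:0→1
  Δ2: w2:1→0
  Δ3: w6:0→1, w5:1→0
  Δ4: w3:1→0
  Δ5: w6:1→0
  (5Δ to stable)
t=5 Δ0: w0=0 w3=0 w1=1 w6=0 w2=0 clk=1 w5=0 w4=1
  Δ1: clk:1→0
  (1Δ to stable)
t=6 Δ0: w0=0 w3=0 w1=1 w6=0 w2=0 clk=0 w5=0 w4=1
  Δ1: clk:0→1
  Δ2: w2:0→1
  Δ3: w6:0→1, w5:0→1
  Δ4: w3:0→1
  Δ5: w6:1→0
  (5Δ to stable)
t=7 Δ0: w0=0 w3=1 w1=1 w6=0 w2=1 clk=1 w5=1 w4=1
  Δ1: clk:1→0
  (1Δ to stable)
t=8 Δ0: w0=0 w3=1 w1=1 w6=0 w2=1 clk=0 w5=1 w4=1
  Δ1: clk:0→1
  Δ2: w2:1→0
  Δ3: w6:0→1, w5:1→0
  Δ4: w3:1→0
  Δ5: w6:1→0
  (5Δ to stable)
t=9 Δ0: w0=0 w3=0 w1=1 w6=0 w2=0 clk=1 w5=0 w4=1
  Δ1: clk:1→0
  (1Δ to stable)
t=10 Δ0: w0=0 w3=0 w1=1 w6=0 w2=0 clk=0 w5=0 w4=1
  Δ1: clk:0→1
  Δ2: w2:0→1
  Δ3: w6:0→1, w5:0→1
  Δ4: w3:0→1
  Δ5: w6:1→0
  (5Δ to stable)

yes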